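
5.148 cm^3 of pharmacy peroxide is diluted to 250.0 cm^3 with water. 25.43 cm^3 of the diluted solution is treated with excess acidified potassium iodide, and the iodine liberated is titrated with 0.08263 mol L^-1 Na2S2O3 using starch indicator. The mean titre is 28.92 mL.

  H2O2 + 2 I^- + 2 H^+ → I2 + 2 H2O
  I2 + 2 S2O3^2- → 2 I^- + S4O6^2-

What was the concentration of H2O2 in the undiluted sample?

2.282 mol/L

n(S2O3^2-) = 0.02892 × 0.08263 = 2.390 × 10^-3 mol
n(I2) = n(S2O3^2-)/2 = 1.195 × 10^-3 mol
n(H2O2) in the aliquot = 1.195 × 10^-3 mol (1:1 ratio)
[H2O2]_dilute = 1.195 × 10^-3 / 0.02543 = 0.04699 mol/L
[H2O2]_original = 0.04699 × 250.0/5.148 = 2.282 mol/L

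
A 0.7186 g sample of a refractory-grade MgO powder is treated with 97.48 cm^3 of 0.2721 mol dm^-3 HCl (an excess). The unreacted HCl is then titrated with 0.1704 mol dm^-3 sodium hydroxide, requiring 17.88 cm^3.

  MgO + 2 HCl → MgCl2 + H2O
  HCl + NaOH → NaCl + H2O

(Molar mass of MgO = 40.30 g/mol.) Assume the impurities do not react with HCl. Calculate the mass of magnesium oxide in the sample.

0.4731 g

n(HCl) added = 0.09748 × 0.2721 = 0.02652 mol
n(NaOH) used in back-titration = 0.01788 × 0.1704 = 3.047 × 10^-3 mol
n(HCl) left over = 3.047 × 10^-3 mol (1:1 ratio)
n(HCl) consumed by analyte = 0.02652 − 3.047 × 10^-3 = 0.02348 mol
From the 1:2 ratio, n(MgO) = 1/2 × 0.02348 = 0.01174 mol
mass of MgO = 0.01174 × 40.30 = 0.4731 g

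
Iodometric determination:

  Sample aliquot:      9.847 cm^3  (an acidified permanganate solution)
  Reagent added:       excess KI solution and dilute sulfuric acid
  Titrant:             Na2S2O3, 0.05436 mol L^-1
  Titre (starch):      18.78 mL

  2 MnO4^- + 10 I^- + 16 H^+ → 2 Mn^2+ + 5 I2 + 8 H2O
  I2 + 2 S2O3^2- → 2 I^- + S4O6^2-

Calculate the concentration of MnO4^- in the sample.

0.02073 mol/L

n(S2O3^2-) = 0.01878 × 0.05436 = 1.021 × 10^-3 mol
n(I2) = n(S2O3^2-)/2 = 5.104 × 10^-4 mol
From the 2:5 ratio, n(MnO4^-) in the aliquot = 2/5 × 5.104 × 10^-4 = 2.042 × 10^-4 mol
[MnO4^-] = 2.042 × 10^-4 / 0.009847 = 0.02073 mol/L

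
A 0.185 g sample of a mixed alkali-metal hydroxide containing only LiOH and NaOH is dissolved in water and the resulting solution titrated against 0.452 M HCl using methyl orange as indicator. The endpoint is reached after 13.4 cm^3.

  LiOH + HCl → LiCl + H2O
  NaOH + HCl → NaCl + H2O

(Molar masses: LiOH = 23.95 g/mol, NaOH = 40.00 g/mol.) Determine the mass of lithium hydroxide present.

n(HCl) = 0.0134 × 0.452 = 6.06 × 10^-3 mol
Let x = n(LiOH), y = n(NaOH).
Titrant: 1x + 1y = 6.06 × 10^-3;  mass: 23.95x + 40.00y = 0.185
Solving, x = 3.57 × 10^-3 mol, y = 2.49 × 10^-3 mol
mass of LiOH = 3.57 × 10^-3 × 23.95 = 0.0855 g

0.0855 g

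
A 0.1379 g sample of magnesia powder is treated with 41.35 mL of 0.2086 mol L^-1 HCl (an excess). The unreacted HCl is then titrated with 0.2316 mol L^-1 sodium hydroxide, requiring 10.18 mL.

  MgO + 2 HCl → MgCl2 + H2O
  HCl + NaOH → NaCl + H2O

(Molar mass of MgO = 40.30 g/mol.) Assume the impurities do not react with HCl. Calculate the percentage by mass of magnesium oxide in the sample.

n(HCl) added = 0.04135 × 0.2086 = 8.626 × 10^-3 mol
n(NaOH) used in back-titration = 0.01018 × 0.2316 = 2.358 × 10^-3 mol
n(HCl) left over = 2.358 × 10^-3 mol (1:1 ratio)
n(HCl) consumed by analyte = 8.626 × 10^-3 − 2.358 × 10^-3 = 6.268 × 10^-3 mol
From the 1:2 ratio, n(MgO) = 1/2 × 6.268 × 10^-3 = 3.134 × 10^-3 mol
mass of MgO = 3.134 × 10^-3 × 40.30 = 0.1263 g
% MgO = 0.1263 / 0.1379 × 100 = 91.59 %

91.59 %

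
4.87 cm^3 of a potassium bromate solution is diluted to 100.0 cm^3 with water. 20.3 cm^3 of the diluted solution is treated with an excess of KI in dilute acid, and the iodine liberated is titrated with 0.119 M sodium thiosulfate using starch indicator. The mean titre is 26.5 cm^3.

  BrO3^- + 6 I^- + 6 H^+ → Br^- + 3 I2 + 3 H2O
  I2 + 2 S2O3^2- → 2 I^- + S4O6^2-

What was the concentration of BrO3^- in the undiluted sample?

0.532 M

n(S2O3^2-) = 0.0265 × 0.119 = 3.15 × 10^-3 mol
n(I2) = n(S2O3^2-)/2 = 1.58 × 10^-3 mol
From the 1:3 ratio, n(BrO3^-) in the aliquot = 1/3 × 1.58 × 10^-3 = 5.26 × 10^-4 mol
[BrO3^-]_dilute = 5.26 × 10^-4 / 0.0203 = 0.0259 mol/L
[BrO3^-]_original = 0.0259 × 100.0/4.87 = 0.532 mol/L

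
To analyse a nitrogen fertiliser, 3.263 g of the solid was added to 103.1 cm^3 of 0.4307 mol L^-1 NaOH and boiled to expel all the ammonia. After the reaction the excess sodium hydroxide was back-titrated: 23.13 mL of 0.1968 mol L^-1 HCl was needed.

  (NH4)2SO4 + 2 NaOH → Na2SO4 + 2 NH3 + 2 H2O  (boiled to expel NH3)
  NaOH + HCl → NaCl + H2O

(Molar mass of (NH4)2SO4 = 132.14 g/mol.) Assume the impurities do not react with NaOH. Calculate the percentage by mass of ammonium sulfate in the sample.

n(NaOH) added = 0.1031 × 0.4307 = 0.04441 mol
n(HCl) used in back-titration = 0.02313 × 0.1968 = 4.552 × 10^-3 mol
n(NaOH) left over = 4.552 × 10^-3 mol (1:1 ratio)
n(NaOH) consumed by analyte = 0.04441 − 4.552 × 10^-3 = 0.03985 mol
From the 1:2 ratio, n((NH4)2SO4) = 1/2 × 0.03985 = 0.01993 mol
mass of (NH4)2SO4 = 0.01993 × 132.14 = 2.633 g
% (NH4)2SO4 = 2.633 / 3.263 × 100 = 80.70 %

80.70 %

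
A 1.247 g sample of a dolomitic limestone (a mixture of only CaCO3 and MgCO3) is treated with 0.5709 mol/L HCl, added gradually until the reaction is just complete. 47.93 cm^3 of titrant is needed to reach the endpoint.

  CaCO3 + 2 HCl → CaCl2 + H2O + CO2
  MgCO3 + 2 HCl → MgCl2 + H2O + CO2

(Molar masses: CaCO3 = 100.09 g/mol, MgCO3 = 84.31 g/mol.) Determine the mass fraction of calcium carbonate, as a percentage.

47.56 %

n(HCl) = 0.04793 × 0.5709 = 0.02736 mol
Let x = n(CaCO3), y = n(MgCO3).
Titrant: 2x + 2y = 0.02736;  mass: 100.09x + 84.31y = 1.247
Solving, x = 5.925 × 10^-3 mol, y = 7.756 × 10^-3 mol
mass of CaCO3 = 5.925 × 10^-3 × 100.09 = 0.5931 g
% CaCO3 = 0.5931 / 1.247 × 100 = 47.56 %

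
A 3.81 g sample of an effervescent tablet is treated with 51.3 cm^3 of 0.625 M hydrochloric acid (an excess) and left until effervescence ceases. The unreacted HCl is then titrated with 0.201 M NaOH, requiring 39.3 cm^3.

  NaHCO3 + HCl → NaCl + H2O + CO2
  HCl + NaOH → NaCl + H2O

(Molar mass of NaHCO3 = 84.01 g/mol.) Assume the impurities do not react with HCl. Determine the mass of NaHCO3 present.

n(HCl) added = 0.0513 × 0.625 = 0.0321 mol
n(NaOH) used in back-titration = 0.0393 × 0.201 = 7.90 × 10^-3 mol
n(HCl) left over = 7.90 × 10^-3 mol (1:1 ratio)
n(HCl) consumed by analyte = 0.0321 − 7.90 × 10^-3 = 0.0242 mol
n(NaHCO3) = 0.0242 mol (1:1 ratio)
mass of NaHCO3 = 0.0242 × 84.01 = 2.03 g

2.03 g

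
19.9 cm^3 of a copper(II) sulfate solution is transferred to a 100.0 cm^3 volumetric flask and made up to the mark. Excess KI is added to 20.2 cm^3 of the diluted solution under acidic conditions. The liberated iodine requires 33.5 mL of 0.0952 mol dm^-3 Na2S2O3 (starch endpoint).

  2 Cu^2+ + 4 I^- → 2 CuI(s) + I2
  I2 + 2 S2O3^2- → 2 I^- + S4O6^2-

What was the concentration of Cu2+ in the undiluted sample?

0.793 mol/L

n(S2O3^2-) = 0.0335 × 0.0952 = 3.19 × 10^-3 mol
n(I2) = n(S2O3^2-)/2 = 1.59 × 10^-3 mol
From the 2:1 ratio, n(Cu2+) in the aliquot = 2/1 × 1.59 × 10^-3 = 3.19 × 10^-3 mol
[Cu2+]_dilute = 3.19 × 10^-3 / 0.0202 = 0.158 mol/L
[Cu2+]_original = 0.158 × 100.0/19.9 = 0.793 mol/L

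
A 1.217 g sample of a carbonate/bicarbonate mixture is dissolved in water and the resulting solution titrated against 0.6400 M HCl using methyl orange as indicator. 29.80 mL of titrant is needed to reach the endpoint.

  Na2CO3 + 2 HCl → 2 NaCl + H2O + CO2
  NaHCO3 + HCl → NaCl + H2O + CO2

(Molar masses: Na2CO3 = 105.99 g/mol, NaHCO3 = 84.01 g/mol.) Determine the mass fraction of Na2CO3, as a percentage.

n(HCl) = 0.02980 × 0.6400 = 0.01907 mol
Let x = n(Na2CO3), y = n(NaHCO3).
Titrant: 2x + 1y = 0.01907;  mass: 105.99x + 84.01y = 1.217
Solving, x = 6.211 × 10^-3 mol, y = 6.651 × 10^-3 mol
mass of Na2CO3 = 6.211 × 10^-3 × 105.99 = 0.6583 g
% Na2CO3 = 0.6583 / 1.217 × 100 = 54.09 %

54.09 %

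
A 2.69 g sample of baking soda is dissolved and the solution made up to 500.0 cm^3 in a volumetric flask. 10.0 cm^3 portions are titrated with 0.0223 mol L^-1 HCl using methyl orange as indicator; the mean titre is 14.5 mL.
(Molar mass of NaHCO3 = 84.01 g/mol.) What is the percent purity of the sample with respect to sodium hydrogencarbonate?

50.5 %

NaHCO3 + HCl → NaCl + H2O + CO2
n(HCl) per titration = 0.0145 × 0.0223 = 3.23 × 10^-4 mol
n(NaHCO3) in each aliquot = 3.23 × 10^-4 mol (1:1 ratio)
n(NaHCO3) in the whole flask = 3.23 × 10^-4 × 500.0/10.0 = 0.0162 mol
mass of NaHCO3 = 0.0162 × 84.01 = 1.36 g
% NaHCO3 = 1.36 / 2.69 × 100 = 50.5 %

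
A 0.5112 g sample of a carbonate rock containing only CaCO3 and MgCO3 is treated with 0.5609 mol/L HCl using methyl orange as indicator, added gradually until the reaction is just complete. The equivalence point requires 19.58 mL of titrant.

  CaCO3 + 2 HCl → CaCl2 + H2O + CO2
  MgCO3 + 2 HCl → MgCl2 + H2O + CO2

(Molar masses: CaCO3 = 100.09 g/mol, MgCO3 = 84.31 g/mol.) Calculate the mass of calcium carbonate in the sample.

0.3060 g

n(HCl) = 0.01958 × 0.5609 = 0.01098 mol
Let x = n(CaCO3), y = n(MgCO3).
Titrant: 2x + 2y = 0.01098;  mass: 100.09x + 84.31y = 0.5112
Solving, x = 3.057 × 10^-3 mol, y = 2.434 × 10^-3 mol
mass of CaCO3 = 3.057 × 10^-3 × 100.09 = 0.3060 g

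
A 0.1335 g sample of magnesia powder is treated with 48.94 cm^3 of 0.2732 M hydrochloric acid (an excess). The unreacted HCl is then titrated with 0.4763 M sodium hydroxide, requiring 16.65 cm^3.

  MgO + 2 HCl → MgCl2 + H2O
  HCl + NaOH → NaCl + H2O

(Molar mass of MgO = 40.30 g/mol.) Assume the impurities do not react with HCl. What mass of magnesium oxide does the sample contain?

n(HCl) added = 0.04894 × 0.2732 = 0.01337 mol
n(NaOH) used in back-titration = 0.01665 × 0.4763 = 7.930 × 10^-3 mol
n(HCl) left over = 7.930 × 10^-3 mol (1:1 ratio)
n(HCl) consumed by analyte = 0.01337 − 7.930 × 10^-3 = 5.440 × 10^-3 mol
From the 1:2 ratio, n(MgO) = 1/2 × 5.440 × 10^-3 = 2.720 × 10^-3 mol
mass of MgO = 2.720 × 10^-3 × 40.30 = 0.1096 g

0.1096 g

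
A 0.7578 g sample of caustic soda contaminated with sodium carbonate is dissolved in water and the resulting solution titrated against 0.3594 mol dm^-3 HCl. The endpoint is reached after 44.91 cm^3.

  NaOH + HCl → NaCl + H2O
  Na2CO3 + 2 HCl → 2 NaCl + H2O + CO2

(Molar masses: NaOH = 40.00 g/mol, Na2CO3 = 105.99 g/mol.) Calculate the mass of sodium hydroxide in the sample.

0.3003 g

n(HCl) = 0.04491 × 0.3594 = 0.01614 mol
Let x = n(NaOH), y = n(Na2CO3).
Titrant: 1x + 2y = 0.01614;  mass: 40.00x + 105.99y = 0.7578
Solving, x = 7.509 × 10^-3 mol, y = 4.316 × 10^-3 mol
mass of NaOH = 7.509 × 10^-3 × 40.00 = 0.3003 g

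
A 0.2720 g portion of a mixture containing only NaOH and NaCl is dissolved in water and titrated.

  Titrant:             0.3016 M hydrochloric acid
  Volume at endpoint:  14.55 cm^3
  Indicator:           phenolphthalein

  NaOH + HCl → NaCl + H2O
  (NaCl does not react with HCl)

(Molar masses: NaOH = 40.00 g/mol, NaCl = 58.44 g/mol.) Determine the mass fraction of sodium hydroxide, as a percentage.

64.53 %

n(HCl) = 0.01455 × 0.3016 = 4.388 × 10^-3 mol
Let x = n(NaOH), y = n(NaCl).
Titrant: 1x = 4.388 × 10^-3;  mass: 40.00x + 58.44y = 0.2720
Solving, x = 4.388 × 10^-3 mol, y = 1.651 × 10^-3 mol
mass of NaOH = 4.388 × 10^-3 × 40.00 = 0.1755 g
% NaOH = 0.1755 / 0.2720 × 100 = 64.53 %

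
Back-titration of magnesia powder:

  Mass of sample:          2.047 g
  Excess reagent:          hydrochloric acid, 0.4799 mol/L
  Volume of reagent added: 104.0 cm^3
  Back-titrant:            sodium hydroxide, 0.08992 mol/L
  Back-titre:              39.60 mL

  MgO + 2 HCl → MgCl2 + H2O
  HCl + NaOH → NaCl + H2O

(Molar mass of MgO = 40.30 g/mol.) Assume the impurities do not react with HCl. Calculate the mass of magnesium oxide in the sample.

n(HCl) added = 0.1040 × 0.4799 = 0.04991 mol
n(NaOH) used in back-titration = 0.03960 × 0.08992 = 3.561 × 10^-3 mol
n(HCl) left over = 3.561 × 10^-3 mol (1:1 ratio)
n(HCl) consumed by analyte = 0.04991 − 3.561 × 10^-3 = 0.04635 mol
From the 1:2 ratio, n(MgO) = 1/2 × 0.04635 = 0.02317 mol
mass of MgO = 0.02317 × 40.30 = 0.9339 g

0.9339 g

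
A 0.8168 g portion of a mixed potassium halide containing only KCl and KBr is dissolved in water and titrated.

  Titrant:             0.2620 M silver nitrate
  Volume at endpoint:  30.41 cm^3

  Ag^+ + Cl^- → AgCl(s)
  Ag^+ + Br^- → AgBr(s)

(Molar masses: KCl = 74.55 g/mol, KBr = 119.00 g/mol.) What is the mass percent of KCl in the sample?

26.97 %

n(AgNO3) = 0.03041 × 0.2620 = 7.967 × 10^-3 mol
Let x = n(KCl), y = n(KBr).
Titrant: 1x + 1y = 7.967 × 10^-3;  mass: 74.55x + 119.00y = 0.8168
Solving, x = 2.954 × 10^-3 mol, y = 5.013 × 10^-3 mol
mass of KCl = 2.954 × 10^-3 × 74.55 = 0.2203 g
% KCl = 0.2203 / 0.8168 × 100 = 26.97 %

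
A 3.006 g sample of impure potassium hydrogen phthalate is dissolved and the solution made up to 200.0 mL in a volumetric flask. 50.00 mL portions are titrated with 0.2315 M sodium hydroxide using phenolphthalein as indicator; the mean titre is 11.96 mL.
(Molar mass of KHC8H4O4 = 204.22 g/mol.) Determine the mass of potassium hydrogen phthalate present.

2.262 g

KHC8H4O4 + NaOH → KNaC8H4O4 + H2O
n(NaOH) per titration = 0.01196 × 0.2315 = 2.769 × 10^-3 mol
n(KHC8H4O4) in each aliquot = 2.769 × 10^-3 mol (1:1 ratio)
n(KHC8H4O4) in the whole flask = 2.769 × 10^-3 × 200.0/50.00 = 0.01107 mol
mass of KHC8H4O4 = 0.01107 × 204.22 = 2.262 g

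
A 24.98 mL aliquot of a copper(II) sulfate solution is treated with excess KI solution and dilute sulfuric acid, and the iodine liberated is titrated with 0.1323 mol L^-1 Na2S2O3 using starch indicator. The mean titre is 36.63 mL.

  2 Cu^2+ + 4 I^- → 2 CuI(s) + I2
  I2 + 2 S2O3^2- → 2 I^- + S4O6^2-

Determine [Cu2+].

n(S2O3^2-) = 0.03663 × 0.1323 = 4.846 × 10^-3 mol
n(I2) = n(S2O3^2-)/2 = 2.423 × 10^-3 mol
From the 2:1 ratio, n(Cu2+) in the aliquot = 2/1 × 2.423 × 10^-3 = 4.846 × 10^-3 mol
[Cu2+] = 4.846 × 10^-3 / 0.02498 = 0.1940 mol/L

0.1940 mol/L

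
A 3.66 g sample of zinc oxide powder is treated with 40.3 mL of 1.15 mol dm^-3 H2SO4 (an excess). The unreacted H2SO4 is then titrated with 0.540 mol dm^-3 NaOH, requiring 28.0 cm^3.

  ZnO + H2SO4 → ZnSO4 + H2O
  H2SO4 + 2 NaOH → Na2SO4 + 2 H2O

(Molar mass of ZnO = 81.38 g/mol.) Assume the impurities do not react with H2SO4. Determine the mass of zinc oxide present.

3.16 g

n(H2SO4) added = 0.0403 × 1.15 = 0.0463 mol
n(NaOH) used in back-titration = 0.0280 × 0.540 = 0.0151 mol
From the 1:2 ratio, n(H2SO4) left over = 1/2 × 0.0151 = 7.56 × 10^-3 mol
n(H2SO4) consumed by analyte = 0.0463 − 7.56 × 10^-3 = 0.0388 mol
n(ZnO) = 0.0388 mol (1:1 ratio)
mass of ZnO = 0.0388 × 81.38 = 3.16 g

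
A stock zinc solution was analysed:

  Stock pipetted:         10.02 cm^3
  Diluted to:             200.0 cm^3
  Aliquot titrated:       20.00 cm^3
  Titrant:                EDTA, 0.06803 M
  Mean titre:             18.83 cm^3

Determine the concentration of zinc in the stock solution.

1.278 M

Zn^2+ + EDTA^4- → [Zn(EDTA)]^2-
n(EDTA) = 0.01883 × 0.06803 = 1.281 × 10^-3 mol
n(Zn2+) in the aliquot = 1.281 × 10^-3 mol (1:1 ratio)
[Zn2+]_dilute = 1.281 × 10^-3 / 0.02000 = 0.06405 mol/L
Dilution factor = 200.0 / 10.02 = 19.96
[Zn2+]_stock = 0.06405 × 19.96 = 1.278 mol/L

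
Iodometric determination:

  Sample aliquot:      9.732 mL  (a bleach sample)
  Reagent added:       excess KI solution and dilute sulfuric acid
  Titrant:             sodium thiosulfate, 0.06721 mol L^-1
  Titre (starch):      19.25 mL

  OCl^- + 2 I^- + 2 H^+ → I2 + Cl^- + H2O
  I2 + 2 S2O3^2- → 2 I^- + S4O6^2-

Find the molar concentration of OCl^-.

n(S2O3^2-) = 0.01925 × 0.06721 = 1.294 × 10^-3 mol
n(I2) = n(S2O3^2-)/2 = 6.469 × 10^-4 mol
n(OCl^-) in the aliquot = 6.469 × 10^-4 mol (1:1 ratio)
[OCl^-] = 6.469 × 10^-4 / 0.009732 = 0.06647 mol/L

0.06647 mol/L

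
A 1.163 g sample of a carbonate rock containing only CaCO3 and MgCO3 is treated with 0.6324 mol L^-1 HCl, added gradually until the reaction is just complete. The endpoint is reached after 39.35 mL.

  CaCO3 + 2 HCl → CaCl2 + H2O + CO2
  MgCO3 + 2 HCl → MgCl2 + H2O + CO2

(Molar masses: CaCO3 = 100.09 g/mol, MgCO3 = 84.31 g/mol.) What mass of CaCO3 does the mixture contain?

0.7229 g

n(HCl) = 0.03935 × 0.6324 = 0.02488 mol
Let x = n(CaCO3), y = n(MgCO3).
Titrant: 2x + 2y = 0.02488;  mass: 100.09x + 84.31y = 1.163
Solving, x = 7.223 × 10^-3 mol, y = 5.220 × 10^-3 mol
mass of CaCO3 = 7.223 × 10^-3 × 100.09 = 0.7229 g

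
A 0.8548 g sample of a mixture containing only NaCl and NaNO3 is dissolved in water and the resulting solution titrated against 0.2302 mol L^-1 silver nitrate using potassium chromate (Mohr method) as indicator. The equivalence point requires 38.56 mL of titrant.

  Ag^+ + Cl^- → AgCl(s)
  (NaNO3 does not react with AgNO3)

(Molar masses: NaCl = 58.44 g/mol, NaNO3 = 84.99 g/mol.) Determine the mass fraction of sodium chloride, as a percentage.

n(AgNO3) = 0.03856 × 0.2302 = 8.877 × 10^-3 mol
Let x = n(NaCl), y = n(NaNO3).
Titrant: 1x = 8.877 × 10^-3;  mass: 58.44x + 84.99y = 0.8548
Solving, x = 8.877 × 10^-3 mol, y = 3.954 × 10^-3 mol
mass of NaCl = 8.877 × 10^-3 × 58.44 = 0.5187 g
% NaCl = 0.5187 / 0.8548 × 100 = 60.69 %

60.69 %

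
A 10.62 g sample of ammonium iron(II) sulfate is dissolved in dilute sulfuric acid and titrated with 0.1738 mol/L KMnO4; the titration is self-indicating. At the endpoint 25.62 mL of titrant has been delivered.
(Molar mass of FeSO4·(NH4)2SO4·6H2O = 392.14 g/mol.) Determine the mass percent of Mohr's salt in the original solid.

MnO4^- + 5 Fe^2+ + 8 H^+ → Mn^2+ + 5 Fe^3+ + 4 H2O
n(KMnO4) = 0.02562 L × 0.1738 mol/L = 4.453 × 10^-3 mol
From the 5:1 ratio, n(FeSO4·(NH4)2SO4·6H2O) = 5/1 × 4.453 × 10^-3 = 0.02226 mol
mass of FeSO4·(NH4)2SO4·6H2O = 0.02226 × 392.14 g/mol = 8.731 g
% FeSO4·(NH4)2SO4·6H2O = 8.731 / 10.62 × 100 = 82.21 %

82.21 %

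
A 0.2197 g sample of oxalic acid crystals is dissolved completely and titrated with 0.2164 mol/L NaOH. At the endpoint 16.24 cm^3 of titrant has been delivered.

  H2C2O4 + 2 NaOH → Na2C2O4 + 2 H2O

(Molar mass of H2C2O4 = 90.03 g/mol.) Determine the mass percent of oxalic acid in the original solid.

n(NaOH) = 0.01624 L × 0.2164 mol/L = 3.514 × 10^-3 mol
From the 1:2 ratio, n(H2C2O4) = 1/2 × 3.514 × 10^-3 = 1.757 × 10^-3 mol
mass of H2C2O4 = 1.757 × 10^-3 × 90.03 g/mol = 0.1582 g
% H2C2O4 = 0.1582 / 0.2197 × 100 = 72.01 %

72.01 %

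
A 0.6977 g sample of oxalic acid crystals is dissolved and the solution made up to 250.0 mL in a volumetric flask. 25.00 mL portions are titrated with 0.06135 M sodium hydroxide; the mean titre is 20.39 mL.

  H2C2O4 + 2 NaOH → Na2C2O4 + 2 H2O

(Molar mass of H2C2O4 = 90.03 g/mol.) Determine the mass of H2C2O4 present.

n(NaOH) per titration = 0.02039 × 0.06135 = 1.251 × 10^-3 mol
From the 1:2 ratio, n(H2C2O4) in each aliquot = 1/2 × 1.251 × 10^-3 = 6.255 × 10^-4 mol
n(H2C2O4) in the whole flask = 6.255 × 10^-4 × 250.0/25.00 = 6.255 × 10^-3 mol
mass of H2C2O4 = 6.255 × 10^-3 × 90.03 = 0.5631 g

0.5631 g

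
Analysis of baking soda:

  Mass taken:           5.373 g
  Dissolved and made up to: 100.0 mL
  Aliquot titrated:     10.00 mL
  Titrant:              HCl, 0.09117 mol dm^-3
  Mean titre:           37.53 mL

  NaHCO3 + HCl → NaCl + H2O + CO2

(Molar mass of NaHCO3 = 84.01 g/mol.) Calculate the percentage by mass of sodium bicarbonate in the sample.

n(HCl) per titration = 0.03753 × 0.09117 = 3.422 × 10^-3 mol
n(NaHCO3) in each aliquot = 3.422 × 10^-3 mol (1:1 ratio)
n(NaHCO3) in the whole flask = 3.422 × 10^-3 × 100.0/10.00 = 0.03422 mol
mass of NaHCO3 = 0.03422 × 84.01 = 2.874 g
% NaHCO3 = 2.874 / 5.373 × 100 = 53.50 %

53.50 %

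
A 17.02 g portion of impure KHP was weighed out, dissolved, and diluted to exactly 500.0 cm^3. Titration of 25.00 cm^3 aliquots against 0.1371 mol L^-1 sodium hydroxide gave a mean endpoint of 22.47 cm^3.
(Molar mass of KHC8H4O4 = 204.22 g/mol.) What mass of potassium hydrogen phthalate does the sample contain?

12.58 g

KHC8H4O4 + NaOH → KNaC8H4O4 + H2O
n(NaOH) per titration = 0.02247 × 0.1371 = 3.081 × 10^-3 mol
n(KHC8H4O4) in each aliquot = 3.081 × 10^-3 mol (1:1 ratio)
n(KHC8H4O4) in the whole flask = 3.081 × 10^-3 × 500.0/25.00 = 0.06161 mol
mass of KHC8H4O4 = 0.06161 × 204.22 = 12.58 g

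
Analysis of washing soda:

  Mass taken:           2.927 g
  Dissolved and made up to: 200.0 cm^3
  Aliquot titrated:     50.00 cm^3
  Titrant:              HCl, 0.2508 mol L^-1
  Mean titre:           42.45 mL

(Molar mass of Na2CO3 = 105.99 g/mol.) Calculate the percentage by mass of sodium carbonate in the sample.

Na2CO3 + 2 HCl → 2 NaCl + H2O + CO2
n(HCl) per titration = 0.04245 × 0.2508 = 0.01065 mol
From the 1:2 ratio, n(Na2CO3) in each aliquot = 1/2 × 0.01065 = 5.323 × 10^-3 mol
n(Na2CO3) in the whole flask = 5.323 × 10^-3 × 200.0/50.00 = 0.02129 mol
mass of Na2CO3 = 0.02129 × 105.99 = 2.257 g
% Na2CO3 = 2.257 / 2.927 × 100 = 77.10 %

77.10 %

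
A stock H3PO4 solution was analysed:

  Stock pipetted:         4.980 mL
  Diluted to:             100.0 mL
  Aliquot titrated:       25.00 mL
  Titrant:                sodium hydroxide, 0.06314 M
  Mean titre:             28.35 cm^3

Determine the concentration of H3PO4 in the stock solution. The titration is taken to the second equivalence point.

0.7189 M

H3PO4 + 2 NaOH → Na2HPO4 + 2 H2O
n(NaOH) = 0.02835 × 0.06314 = 1.790 × 10^-3 mol
From the 1:2 ratio, n(H3PO4) in the aliquot = 1/2 × 1.790 × 10^-3 = 8.950 × 10^-4 mol
[H3PO4]_dilute = 8.950 × 10^-4 / 0.02500 = 0.03580 mol/L
Dilution factor = 100.0 / 4.980 = 20.08
[H3PO4]_stock = 0.03580 × 20.08 = 0.7189 mol/L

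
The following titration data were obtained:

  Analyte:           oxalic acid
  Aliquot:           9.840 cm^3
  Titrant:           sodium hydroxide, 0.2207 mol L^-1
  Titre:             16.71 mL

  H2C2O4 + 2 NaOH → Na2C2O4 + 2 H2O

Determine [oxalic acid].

n(NaOH) = 0.01671 L × 0.2207 mol/L = 3.688 × 10^-3 mol
From the 1:2 mole ratio, n(H2C2O4) = 1/2 × 3.688 × 10^-3 = 1.844 × 10^-3 mol
[H2C2O4] = 1.844 × 10^-3 mol / 0.009840 L = 0.1874 mol/L

0.1874 mol/L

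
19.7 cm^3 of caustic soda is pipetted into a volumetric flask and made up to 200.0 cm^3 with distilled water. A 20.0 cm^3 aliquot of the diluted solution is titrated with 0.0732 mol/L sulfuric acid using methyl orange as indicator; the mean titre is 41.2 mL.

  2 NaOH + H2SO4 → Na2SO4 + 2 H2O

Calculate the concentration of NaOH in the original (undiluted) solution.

3.06 mol/L

n(H2SO4) = 0.0412 × 0.0732 = 3.02 × 10^-3 mol
From the 2:1 ratio, n(NaOH) in the aliquot = 2/1 × 3.02 × 10^-3 = 6.03 × 10^-3 mol
[NaOH]_dilute = 6.03 × 10^-3 / 0.0200 = 0.302 mol/L
Dilution factor = 200.0 / 19.7 = 10.15
[NaOH]_stock = 0.302 × 10.15 = 3.06 mol/L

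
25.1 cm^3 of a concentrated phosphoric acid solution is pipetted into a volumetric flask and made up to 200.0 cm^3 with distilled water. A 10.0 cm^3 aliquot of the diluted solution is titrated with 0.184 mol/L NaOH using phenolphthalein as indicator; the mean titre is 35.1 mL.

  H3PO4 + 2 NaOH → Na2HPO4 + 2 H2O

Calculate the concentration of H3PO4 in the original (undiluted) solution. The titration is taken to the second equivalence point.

2.57 mol/L

n(NaOH) = 0.0351 × 0.184 = 6.46 × 10^-3 mol
From the 1:2 ratio, n(H3PO4) in the aliquot = 1/2 × 6.46 × 10^-3 = 3.23 × 10^-3 mol
[H3PO4]_dilute = 3.23 × 10^-3 / 0.0100 = 0.323 mol/L
Dilution factor = 200.0 / 25.1 = 7.968
[H3PO4]_stock = 0.323 × 7.968 = 2.57 mol/L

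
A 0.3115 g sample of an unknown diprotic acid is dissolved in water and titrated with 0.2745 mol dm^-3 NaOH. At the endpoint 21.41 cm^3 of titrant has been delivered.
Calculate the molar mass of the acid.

106.0 g/mol

n(NaOH) = 0.02141 L × 0.2745 mol/L = 5.877 × 10^-3 mol
From the 1:2 ratio, n(H2A) = 1/2 × 5.877 × 10^-3 = 2.939 × 10^-3 mol
M = m / n = 0.3115 g / 2.939 × 10^-3 mol = 106.0 g/mol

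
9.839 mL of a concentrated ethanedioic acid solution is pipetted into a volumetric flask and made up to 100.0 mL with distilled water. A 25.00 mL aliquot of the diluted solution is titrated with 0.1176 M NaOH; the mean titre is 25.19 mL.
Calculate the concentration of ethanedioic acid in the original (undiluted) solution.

H2C2O4 + 2 NaOH → Na2C2O4 + 2 H2O
n(NaOH) = 0.02519 × 0.1176 = 2.962 × 10^-3 mol
From the 1:2 ratio, n(H2C2O4) in the aliquot = 1/2 × 2.962 × 10^-3 = 1.481 × 10^-3 mol
[H2C2O4]_dilute = 1.481 × 10^-3 / 0.02500 = 0.05925 mol/L
Dilution factor = 100.0 / 9.839 = 10.16
[H2C2O4]_stock = 0.05925 × 10.16 = 0.6022 mol/L

0.6022 M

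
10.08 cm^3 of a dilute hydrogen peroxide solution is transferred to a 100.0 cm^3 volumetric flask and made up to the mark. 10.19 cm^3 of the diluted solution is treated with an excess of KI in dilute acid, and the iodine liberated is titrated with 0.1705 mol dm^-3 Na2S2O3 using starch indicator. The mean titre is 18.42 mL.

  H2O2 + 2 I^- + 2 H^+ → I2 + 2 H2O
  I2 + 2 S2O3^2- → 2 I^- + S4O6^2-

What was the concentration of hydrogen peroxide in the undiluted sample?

1.529 mol/L

n(S2O3^2-) = 0.01842 × 0.1705 = 3.141 × 10^-3 mol
n(I2) = n(S2O3^2-)/2 = 1.570 × 10^-3 mol
n(H2O2) in the aliquot = 1.570 × 10^-3 mol (1:1 ratio)
[H2O2]_dilute = 1.570 × 10^-3 / 0.01019 = 0.1541 mol/L
[H2O2]_original = 0.1541 × 100.0/10.08 = 1.529 mol/L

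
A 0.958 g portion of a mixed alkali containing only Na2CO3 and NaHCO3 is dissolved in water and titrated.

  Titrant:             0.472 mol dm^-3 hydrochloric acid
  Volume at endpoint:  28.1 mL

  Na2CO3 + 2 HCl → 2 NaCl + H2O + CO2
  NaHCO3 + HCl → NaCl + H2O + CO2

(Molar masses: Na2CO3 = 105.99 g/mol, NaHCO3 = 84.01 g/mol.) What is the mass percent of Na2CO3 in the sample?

n(HCl) = 0.0281 × 0.472 = 0.0133 mol
Let x = n(Na2CO3), y = n(NaHCO3).
Titrant: 2x + 1y = 0.0133;  mass: 105.99x + 84.01y = 0.958
Solving, x = 2.52 × 10^-3 mol, y = 8.23 × 10^-3 mol
mass of Na2CO3 = 2.52 × 10^-3 × 105.99 = 0.267 g
% Na2CO3 = 0.267 / 0.958 × 100 = 27.9 %

27.9 %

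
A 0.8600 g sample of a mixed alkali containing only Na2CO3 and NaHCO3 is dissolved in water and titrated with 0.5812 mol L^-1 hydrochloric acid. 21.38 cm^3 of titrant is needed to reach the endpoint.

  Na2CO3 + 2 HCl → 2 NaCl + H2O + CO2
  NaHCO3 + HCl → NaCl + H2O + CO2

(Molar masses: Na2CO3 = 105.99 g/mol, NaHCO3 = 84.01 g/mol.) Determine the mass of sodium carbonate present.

n(HCl) = 0.02138 × 0.5812 = 0.01243 mol
Let x = n(Na2CO3), y = n(NaHCO3).
Titrant: 2x + 1y = 0.01243;  mass: 105.99x + 84.01y = 0.8600
Solving, x = 2.965 × 10^-3 mol, y = 6.496 × 10^-3 mol
mass of Na2CO3 = 2.965 × 10^-3 × 105.99 = 0.3143 g

0.3143 g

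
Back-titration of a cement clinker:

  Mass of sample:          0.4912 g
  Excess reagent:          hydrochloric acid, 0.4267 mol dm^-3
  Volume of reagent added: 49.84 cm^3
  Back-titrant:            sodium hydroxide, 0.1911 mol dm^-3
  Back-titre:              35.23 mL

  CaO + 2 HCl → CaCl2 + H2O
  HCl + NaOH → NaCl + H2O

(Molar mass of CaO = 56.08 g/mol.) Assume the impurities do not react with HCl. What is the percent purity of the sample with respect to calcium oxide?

n(HCl) added = 0.04984 × 0.4267 = 0.02127 mol
n(NaOH) used in back-titration = 0.03523 × 0.1911 = 6.732 × 10^-3 mol
n(HCl) left over = 6.732 × 10^-3 mol (1:1 ratio)
n(HCl) consumed by analyte = 0.02127 − 6.732 × 10^-3 = 0.01453 mol
From the 1:2 ratio, n(CaO) = 1/2 × 0.01453 = 7.267 × 10^-3 mol
mass of CaO = 7.267 × 10^-3 × 56.08 = 0.4075 g
% CaO = 0.4075 / 0.4912 × 100 = 82.97 %

82.97 %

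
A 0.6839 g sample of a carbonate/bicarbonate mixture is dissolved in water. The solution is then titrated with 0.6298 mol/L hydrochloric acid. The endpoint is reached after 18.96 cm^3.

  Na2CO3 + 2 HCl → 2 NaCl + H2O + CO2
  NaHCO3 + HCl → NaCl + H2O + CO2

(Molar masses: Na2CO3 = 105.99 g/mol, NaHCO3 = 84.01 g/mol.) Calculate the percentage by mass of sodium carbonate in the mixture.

79.77 %

n(HCl) = 0.01896 × 0.6298 = 0.01194 mol
Let x = n(Na2CO3), y = n(NaHCO3).
Titrant: 2x + 1y = 0.01194;  mass: 105.99x + 84.01y = 0.6839
Solving, x = 5.147 × 10^-3 mol, y = 1.647 × 10^-3 mol
mass of Na2CO3 = 5.147 × 10^-3 × 105.99 = 0.5455 g
% Na2CO3 = 0.5455 / 0.6839 × 100 = 79.77 %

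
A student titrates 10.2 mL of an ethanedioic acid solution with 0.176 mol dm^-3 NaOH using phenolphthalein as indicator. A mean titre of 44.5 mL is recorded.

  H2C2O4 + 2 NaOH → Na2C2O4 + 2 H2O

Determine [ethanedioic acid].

n(NaOH) = 0.0445 L × 0.176 mol/L = 7.83 × 10^-3 mol
From the 1:2 mole ratio, n(H2C2O4) = 1/2 × 7.83 × 10^-3 = 3.92 × 10^-3 mol
[H2C2O4] = 3.92 × 10^-3 mol / 0.0102 L = 0.384 mol/L

0.384 mol/L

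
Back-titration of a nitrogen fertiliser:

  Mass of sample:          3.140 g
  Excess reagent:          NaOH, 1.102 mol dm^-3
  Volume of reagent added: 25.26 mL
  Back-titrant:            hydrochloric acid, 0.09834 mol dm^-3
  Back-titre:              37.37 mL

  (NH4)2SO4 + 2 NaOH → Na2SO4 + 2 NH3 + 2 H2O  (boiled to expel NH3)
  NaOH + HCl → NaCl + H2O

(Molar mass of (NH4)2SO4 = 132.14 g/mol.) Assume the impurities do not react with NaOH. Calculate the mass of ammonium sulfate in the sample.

n(NaOH) added = 0.02526 × 1.102 = 0.02784 mol
n(HCl) used in back-titration = 0.03737 × 0.09834 = 3.675 × 10^-3 mol
n(NaOH) left over = 3.675 × 10^-3 mol (1:1 ratio)
n(NaOH) consumed by analyte = 0.02784 − 3.675 × 10^-3 = 0.02416 mol
From the 1:2 ratio, n((NH4)2SO4) = 1/2 × 0.02416 = 0.01208 mol
mass of (NH4)2SO4 = 0.01208 × 132.14 = 1.596 g

1.596 g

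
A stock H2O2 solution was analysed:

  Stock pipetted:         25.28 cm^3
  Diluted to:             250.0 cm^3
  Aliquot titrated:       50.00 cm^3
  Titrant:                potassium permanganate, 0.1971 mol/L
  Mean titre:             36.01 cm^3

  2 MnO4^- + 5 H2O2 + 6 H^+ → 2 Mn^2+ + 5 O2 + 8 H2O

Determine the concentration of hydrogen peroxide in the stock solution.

3.509 mol/L

n(KMnO4) = 0.03601 × 0.1971 = 7.098 × 10^-3 mol
From the 5:2 ratio, n(H2O2) in the aliquot = 5/2 × 7.098 × 10^-3 = 0.01774 mol
[H2O2]_dilute = 0.01774 / 0.05000 = 0.3549 mol/L
Dilution factor = 250.0 / 25.28 = 9.889
[H2O2]_stock = 0.3549 × 9.889 = 3.509 mol/L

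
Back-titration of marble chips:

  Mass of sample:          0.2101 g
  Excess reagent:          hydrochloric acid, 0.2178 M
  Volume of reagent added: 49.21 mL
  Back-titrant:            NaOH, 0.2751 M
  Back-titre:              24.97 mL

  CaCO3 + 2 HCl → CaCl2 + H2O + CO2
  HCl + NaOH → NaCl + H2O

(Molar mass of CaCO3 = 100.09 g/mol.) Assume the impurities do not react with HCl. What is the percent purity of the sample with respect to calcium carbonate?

n(HCl) added = 0.04921 × 0.2178 = 0.01072 mol
n(NaOH) used in back-titration = 0.02497 × 0.2751 = 6.869 × 10^-3 mol
n(HCl) left over = 6.869 × 10^-3 mol (1:1 ratio)
n(HCl) consumed by analyte = 0.01072 − 6.869 × 10^-3 = 3.849 × 10^-3 mol
From the 1:2 ratio, n(CaCO3) = 1/2 × 3.849 × 10^-3 = 1.924 × 10^-3 mol
mass of CaCO3 = 1.924 × 10^-3 × 100.09 = 0.1926 g
% CaCO3 = 0.1926 / 0.2101 × 100 = 91.67 %

91.67 %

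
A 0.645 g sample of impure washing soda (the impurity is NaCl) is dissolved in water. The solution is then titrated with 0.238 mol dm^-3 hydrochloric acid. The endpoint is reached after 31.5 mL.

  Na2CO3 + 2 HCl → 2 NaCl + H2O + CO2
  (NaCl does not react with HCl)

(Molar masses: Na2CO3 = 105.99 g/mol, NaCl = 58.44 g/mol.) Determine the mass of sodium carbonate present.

n(HCl) = 0.0315 × 0.238 = 7.50 × 10^-3 mol
Let x = n(Na2CO3), y = n(NaCl).
Titrant: 2x = 7.50 × 10^-3;  mass: 105.99x + 58.44y = 0.645
Solving, x = 3.75 × 10^-3 mol, y = 4.24 × 10^-3 mol
mass of Na2CO3 = 3.75 × 10^-3 × 105.99 = 0.397 g

0.397 g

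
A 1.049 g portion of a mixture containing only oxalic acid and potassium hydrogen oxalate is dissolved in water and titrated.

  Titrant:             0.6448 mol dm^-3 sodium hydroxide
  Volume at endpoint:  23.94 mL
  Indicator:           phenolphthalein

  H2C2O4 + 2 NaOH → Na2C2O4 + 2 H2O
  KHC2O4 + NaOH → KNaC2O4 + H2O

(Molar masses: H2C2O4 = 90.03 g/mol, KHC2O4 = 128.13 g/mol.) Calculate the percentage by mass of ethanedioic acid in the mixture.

47.96 %

n(NaOH) = 0.02394 × 0.6448 = 0.01544 mol
Let x = n(H2C2O4), y = n(KHC2O4).
Titrant: 2x + 1y = 0.01544;  mass: 90.03x + 128.13y = 1.049
Solving, x = 5.588 × 10^-3 mol, y = 4.261 × 10^-3 mol
mass of H2C2O4 = 5.588 × 10^-3 × 90.03 = 0.5031 g
% H2C2O4 = 0.5031 / 1.049 × 100 = 47.96 %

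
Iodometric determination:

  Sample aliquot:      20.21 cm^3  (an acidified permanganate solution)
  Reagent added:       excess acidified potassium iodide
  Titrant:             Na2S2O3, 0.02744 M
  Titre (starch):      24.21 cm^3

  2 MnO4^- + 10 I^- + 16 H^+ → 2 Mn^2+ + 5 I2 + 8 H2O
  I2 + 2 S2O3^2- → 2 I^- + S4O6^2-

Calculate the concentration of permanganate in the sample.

0.006574 M

n(S2O3^2-) = 0.02421 × 0.02744 = 6.643 × 10^-4 mol
n(I2) = n(S2O3^2-)/2 = 3.322 × 10^-4 mol
From the 2:5 ratio, n(MnO4^-) in the aliquot = 2/5 × 3.322 × 10^-4 = 1.329 × 10^-4 mol
[MnO4^-] = 1.329 × 10^-4 / 0.02021 = 0.006574 mol/L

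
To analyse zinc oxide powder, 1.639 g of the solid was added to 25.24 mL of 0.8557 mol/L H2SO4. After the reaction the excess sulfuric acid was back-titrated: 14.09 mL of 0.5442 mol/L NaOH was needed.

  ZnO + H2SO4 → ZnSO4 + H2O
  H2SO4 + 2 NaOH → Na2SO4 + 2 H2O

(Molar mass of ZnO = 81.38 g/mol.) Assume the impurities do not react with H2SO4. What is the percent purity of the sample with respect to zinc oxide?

n(H2SO4) added = 0.02524 × 0.8557 = 0.02160 mol
n(NaOH) used in back-titration = 0.01409 × 0.5442 = 7.668 × 10^-3 mol
From the 1:2 ratio, n(H2SO4) left over = 1/2 × 7.668 × 10^-3 = 3.834 × 10^-3 mol
n(H2SO4) consumed by analyte = 0.02160 − 3.834 × 10^-3 = 0.01776 mol
n(ZnO) = 0.01776 mol (1:1 ratio)
mass of ZnO = 0.01776 × 81.38 = 1.446 g
% ZnO = 1.446 / 1.639 × 100 = 88.20 %

88.20 %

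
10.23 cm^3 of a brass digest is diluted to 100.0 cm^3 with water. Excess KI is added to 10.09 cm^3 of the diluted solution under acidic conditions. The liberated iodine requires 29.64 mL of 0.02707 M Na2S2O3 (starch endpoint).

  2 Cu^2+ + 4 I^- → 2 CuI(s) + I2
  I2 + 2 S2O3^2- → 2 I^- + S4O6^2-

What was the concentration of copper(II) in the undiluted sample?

n(S2O3^2-) = 0.02964 × 0.02707 = 8.024 × 10^-4 mol
n(I2) = n(S2O3^2-)/2 = 4.012 × 10^-4 mol
From the 2:1 ratio, n(Cu2+) in the aliquot = 2/1 × 4.012 × 10^-4 = 8.024 × 10^-4 mol
[Cu2+]_dilute = 8.024 × 10^-4 / 0.01009 = 0.07952 mol/L
[Cu2+]_original = 0.07952 × 100.0/10.23 = 0.7773 mol/L

0.7773 M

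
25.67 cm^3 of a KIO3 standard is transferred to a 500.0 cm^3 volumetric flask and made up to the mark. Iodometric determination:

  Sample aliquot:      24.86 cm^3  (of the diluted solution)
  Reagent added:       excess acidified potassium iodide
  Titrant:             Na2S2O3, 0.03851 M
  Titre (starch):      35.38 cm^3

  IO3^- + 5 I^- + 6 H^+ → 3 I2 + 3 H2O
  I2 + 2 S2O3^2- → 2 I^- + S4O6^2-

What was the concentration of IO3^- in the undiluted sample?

n(S2O3^2-) = 0.03538 × 0.03851 = 1.362 × 10^-3 mol
n(I2) = n(S2O3^2-)/2 = 6.812 × 10^-4 mol
From the 1:3 ratio, n(IO3^-) in the aliquot = 1/3 × 6.812 × 10^-4 = 2.271 × 10^-4 mol
[IO3^-]_dilute = 2.271 × 10^-4 / 0.02486 = 0.009134 mol/L
[IO3^-]_original = 0.009134 × 500.0/25.67 = 0.1779 mol/L

0.1779 M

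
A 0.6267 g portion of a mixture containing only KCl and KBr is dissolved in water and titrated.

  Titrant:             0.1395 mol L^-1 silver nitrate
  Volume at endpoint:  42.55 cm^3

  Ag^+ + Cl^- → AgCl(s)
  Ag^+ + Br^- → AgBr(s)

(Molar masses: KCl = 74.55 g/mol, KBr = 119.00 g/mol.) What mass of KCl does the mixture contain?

0.1336 g

n(AgNO3) = 0.04255 × 0.1395 = 5.936 × 10^-3 mol
Let x = n(KCl), y = n(KBr).
Titrant: 1x + 1y = 5.936 × 10^-3;  mass: 74.55x + 119.00y = 0.6267
Solving, x = 1.792 × 10^-3 mol, y = 4.144 × 10^-3 mol
mass of KCl = 1.792 × 10^-3 × 74.55 = 0.1336 g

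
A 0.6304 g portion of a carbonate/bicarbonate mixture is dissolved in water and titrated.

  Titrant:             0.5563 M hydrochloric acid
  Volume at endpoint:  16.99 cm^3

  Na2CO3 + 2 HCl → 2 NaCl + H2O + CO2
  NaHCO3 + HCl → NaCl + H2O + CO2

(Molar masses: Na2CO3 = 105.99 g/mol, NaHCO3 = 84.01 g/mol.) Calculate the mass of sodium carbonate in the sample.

n(HCl) = 0.01699 × 0.5563 = 9.452 × 10^-3 mol
Let x = n(Na2CO3), y = n(NaHCO3).
Titrant: 2x + 1y = 9.452 × 10^-3;  mass: 105.99x + 84.01y = 0.6304
Solving, x = 2.638 × 10^-3 mol, y = 4.176 × 10^-3 mol
mass of Na2CO3 = 2.638 × 10^-3 × 105.99 = 0.2796 g

0.2796 g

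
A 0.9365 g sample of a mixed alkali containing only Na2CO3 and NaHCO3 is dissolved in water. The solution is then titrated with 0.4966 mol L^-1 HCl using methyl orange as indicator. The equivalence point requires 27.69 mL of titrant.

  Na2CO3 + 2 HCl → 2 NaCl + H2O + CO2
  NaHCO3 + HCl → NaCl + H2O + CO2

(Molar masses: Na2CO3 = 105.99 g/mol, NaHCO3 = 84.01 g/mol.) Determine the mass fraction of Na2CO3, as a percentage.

39.90 %

n(HCl) = 0.02769 × 0.4966 = 0.01375 mol
Let x = n(Na2CO3), y = n(NaHCO3).
Titrant: 2x + 1y = 0.01375;  mass: 105.99x + 84.01y = 0.9365
Solving, x = 3.526 × 10^-3 mol, y = 6.699 × 10^-3 mol
mass of Na2CO3 = 3.526 × 10^-3 × 105.99 = 0.3737 g
% Na2CO3 = 0.3737 / 0.9365 × 100 = 39.90 %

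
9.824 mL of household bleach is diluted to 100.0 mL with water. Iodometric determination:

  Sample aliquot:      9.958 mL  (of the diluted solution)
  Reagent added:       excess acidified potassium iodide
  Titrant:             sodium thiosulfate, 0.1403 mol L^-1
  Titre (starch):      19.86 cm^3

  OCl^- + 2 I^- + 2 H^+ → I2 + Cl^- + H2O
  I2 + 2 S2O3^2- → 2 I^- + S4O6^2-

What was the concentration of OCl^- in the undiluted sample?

1.424 mol/L

n(S2O3^2-) = 0.01986 × 0.1403 = 2.786 × 10^-3 mol
n(I2) = n(S2O3^2-)/2 = 1.393 × 10^-3 mol
n(OCl^-) in the aliquot = 1.393 × 10^-3 mol (1:1 ratio)
[OCl^-]_dilute = 1.393 × 10^-3 / 0.009958 = 0.1399 mol/L
[OCl^-]_original = 0.1399 × 100.0/9.824 = 1.424 mol/L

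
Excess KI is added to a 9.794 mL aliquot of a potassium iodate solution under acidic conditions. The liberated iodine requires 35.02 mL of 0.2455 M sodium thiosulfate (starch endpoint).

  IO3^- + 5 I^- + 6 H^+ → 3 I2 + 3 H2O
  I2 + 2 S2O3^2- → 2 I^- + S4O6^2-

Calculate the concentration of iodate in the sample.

n(S2O3^2-) = 0.03502 × 0.2455 = 8.597 × 10^-3 mol
n(I2) = n(S2O3^2-)/2 = 4.299 × 10^-3 mol
From the 1:3 ratio, n(IO3^-) in the aliquot = 1/3 × 4.299 × 10^-3 = 1.433 × 10^-3 mol
[IO3^-] = 1.433 × 10^-3 / 0.009794 = 0.1463 mol/L

0.1463 M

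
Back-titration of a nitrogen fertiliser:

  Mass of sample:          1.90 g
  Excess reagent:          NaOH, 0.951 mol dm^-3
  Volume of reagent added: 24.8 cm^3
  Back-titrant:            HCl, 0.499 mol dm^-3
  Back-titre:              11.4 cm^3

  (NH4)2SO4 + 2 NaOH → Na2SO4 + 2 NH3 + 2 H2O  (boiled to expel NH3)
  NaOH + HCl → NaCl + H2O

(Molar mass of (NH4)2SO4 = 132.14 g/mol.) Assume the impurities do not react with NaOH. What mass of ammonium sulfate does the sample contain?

n(NaOH) added = 0.0248 × 0.951 = 0.0236 mol
n(HCl) used in back-titration = 0.0114 × 0.499 = 5.69 × 10^-3 mol
n(NaOH) left over = 5.69 × 10^-3 mol (1:1 ratio)
n(NaOH) consumed by analyte = 0.0236 − 5.69 × 10^-3 = 0.0179 mol
From the 1:2 ratio, n((NH4)2SO4) = 1/2 × 0.0179 = 8.95 × 10^-3 mol
mass of (NH4)2SO4 = 8.95 × 10^-3 × 132.14 = 1.18 g

1.18 g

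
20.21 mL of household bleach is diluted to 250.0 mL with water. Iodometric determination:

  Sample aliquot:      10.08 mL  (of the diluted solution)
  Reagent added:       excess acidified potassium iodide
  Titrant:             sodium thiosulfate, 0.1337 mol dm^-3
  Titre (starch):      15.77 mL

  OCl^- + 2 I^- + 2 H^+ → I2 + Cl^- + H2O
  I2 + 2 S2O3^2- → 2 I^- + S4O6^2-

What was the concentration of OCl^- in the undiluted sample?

1.294 mol/L

n(S2O3^2-) = 0.01577 × 0.1337 = 2.108 × 10^-3 mol
n(I2) = n(S2O3^2-)/2 = 1.054 × 10^-3 mol
n(OCl^-) in the aliquot = 1.054 × 10^-3 mol (1:1 ratio)
[OCl^-]_dilute = 1.054 × 10^-3 / 0.01008 = 0.1046 mol/L
[OCl^-]_original = 0.1046 × 250.0/20.21 = 1.294 mol/L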